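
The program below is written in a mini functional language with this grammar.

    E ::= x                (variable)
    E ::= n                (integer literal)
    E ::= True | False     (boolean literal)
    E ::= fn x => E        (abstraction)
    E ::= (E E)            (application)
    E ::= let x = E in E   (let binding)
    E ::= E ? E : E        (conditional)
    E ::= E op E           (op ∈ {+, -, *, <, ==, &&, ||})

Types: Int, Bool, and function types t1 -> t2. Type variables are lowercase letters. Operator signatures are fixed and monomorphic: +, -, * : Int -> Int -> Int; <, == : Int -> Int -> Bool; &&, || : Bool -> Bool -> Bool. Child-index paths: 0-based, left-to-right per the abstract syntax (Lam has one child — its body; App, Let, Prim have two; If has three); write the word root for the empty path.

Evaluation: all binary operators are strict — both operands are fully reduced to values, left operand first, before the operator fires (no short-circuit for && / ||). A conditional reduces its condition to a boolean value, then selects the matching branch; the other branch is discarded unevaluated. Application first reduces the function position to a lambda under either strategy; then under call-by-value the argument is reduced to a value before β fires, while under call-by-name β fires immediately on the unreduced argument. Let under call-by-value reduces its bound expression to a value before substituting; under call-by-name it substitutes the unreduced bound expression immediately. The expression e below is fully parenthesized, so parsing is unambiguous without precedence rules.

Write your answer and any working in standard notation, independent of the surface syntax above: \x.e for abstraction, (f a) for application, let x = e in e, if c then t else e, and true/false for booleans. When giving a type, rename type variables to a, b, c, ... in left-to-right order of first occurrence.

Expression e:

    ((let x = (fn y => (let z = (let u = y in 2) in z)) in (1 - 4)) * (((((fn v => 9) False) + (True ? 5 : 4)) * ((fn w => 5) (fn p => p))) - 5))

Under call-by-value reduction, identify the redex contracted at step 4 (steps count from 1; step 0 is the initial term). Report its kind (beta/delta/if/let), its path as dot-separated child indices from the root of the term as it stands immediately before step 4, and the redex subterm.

Working:
step 0: ((let x = (\y.(let z = (let u = y in 2) in z)) in (1 - 4)) * (((((\v.9) false) + (if true then 5 else 4)) * ((\w.5) (\p.p))) - 5))
step 1: [let@0] ((1 - 4) * (((((\v.9) false) + (if true then 5 else 4)) * ((\w.5) (\p.p))) - 5))
step 2: [delta@0] (-3 * (((((\v.9) false) + (if true then 5 else 4)) * ((\w.5) (\p.p))) - 5))
step 3: [beta@1.0.0.0] (-3 * (((9 + (if true then 5 else 4)) * ((\w.5) (\p.p))) - 5))
step 4: [if@1.0.0.1] (-3 * (((9 + 5) * ((\w.5) (\p.p))) - 5))

Answer: if at 1.0.0.1 : (if true then 5 else 4)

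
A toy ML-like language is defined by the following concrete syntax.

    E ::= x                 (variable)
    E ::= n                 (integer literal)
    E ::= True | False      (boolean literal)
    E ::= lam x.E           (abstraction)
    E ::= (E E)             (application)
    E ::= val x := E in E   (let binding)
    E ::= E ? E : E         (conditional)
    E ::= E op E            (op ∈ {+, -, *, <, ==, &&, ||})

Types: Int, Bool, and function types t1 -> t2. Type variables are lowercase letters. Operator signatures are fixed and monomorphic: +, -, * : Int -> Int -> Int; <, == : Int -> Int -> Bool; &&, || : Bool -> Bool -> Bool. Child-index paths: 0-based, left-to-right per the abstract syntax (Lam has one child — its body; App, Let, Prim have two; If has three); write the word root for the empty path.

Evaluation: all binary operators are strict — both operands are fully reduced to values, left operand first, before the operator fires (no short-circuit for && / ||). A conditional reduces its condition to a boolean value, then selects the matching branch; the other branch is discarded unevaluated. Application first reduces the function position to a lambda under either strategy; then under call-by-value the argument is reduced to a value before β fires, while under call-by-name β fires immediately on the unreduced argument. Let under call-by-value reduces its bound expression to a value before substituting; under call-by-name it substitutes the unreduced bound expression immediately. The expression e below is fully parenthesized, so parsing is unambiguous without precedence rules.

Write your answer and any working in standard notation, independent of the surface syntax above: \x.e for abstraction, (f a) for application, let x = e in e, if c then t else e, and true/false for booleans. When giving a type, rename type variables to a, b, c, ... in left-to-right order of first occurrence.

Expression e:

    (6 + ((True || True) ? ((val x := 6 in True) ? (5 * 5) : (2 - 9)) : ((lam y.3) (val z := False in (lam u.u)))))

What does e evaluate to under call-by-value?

Answer: 31

Derivation:
step 0: (6 + (if (true || true) then (if (let x = 6 in true) then (5 * 5) else (2 - 9)) else ((\y.3) (let z = false in (\u.u)))))
step 1: [delta@1.0] (6 + (if true then (if (let x = 6 in true) then (5 * 5) else (2 - 9)) else ((\y.3) (let z = false in (\u.u)))))
step 2: [if@1] (6 + (if (let x = 6 in true) then (5 * 5) else (2 - 9)))
step 3: [let@1.0] (6 + (if true then (5 * 5) else (2 - 9)))
step 4: [if@1] (6 + (5 * 5))
step 5: [delta@1] (6 + 25)
step 6: [delta@root] 31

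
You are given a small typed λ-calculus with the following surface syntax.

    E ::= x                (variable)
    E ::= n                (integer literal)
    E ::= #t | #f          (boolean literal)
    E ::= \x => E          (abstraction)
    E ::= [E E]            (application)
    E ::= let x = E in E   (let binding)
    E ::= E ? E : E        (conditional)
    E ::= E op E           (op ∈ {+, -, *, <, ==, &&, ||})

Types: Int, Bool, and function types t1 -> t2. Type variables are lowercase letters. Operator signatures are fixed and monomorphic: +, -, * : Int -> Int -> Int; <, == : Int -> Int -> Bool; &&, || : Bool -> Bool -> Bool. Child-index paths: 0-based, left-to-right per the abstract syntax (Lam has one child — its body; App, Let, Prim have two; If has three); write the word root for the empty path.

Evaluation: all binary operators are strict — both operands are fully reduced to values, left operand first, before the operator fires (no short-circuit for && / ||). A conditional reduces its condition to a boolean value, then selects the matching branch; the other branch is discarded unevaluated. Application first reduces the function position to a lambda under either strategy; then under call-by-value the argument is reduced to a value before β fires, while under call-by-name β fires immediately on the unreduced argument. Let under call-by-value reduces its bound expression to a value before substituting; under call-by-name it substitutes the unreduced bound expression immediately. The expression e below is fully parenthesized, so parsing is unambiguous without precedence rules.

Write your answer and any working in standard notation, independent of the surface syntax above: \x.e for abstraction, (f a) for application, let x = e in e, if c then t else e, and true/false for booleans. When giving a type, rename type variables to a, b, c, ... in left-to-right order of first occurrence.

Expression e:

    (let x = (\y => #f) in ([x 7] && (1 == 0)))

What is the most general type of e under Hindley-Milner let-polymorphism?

Working:
\y._ : a -> Bool
let x : forall. a -> Bool
x : b -> Bool
  unify b -> Bool ~ Int -> c
  unify b ~ Int
  unify Bool ~ c
_ _ : Bool
  unify Bool ~ Bool
  unify Int ~ Int
  unify Int ~ Int
  unify Bool ~ Bool

Answer: Bool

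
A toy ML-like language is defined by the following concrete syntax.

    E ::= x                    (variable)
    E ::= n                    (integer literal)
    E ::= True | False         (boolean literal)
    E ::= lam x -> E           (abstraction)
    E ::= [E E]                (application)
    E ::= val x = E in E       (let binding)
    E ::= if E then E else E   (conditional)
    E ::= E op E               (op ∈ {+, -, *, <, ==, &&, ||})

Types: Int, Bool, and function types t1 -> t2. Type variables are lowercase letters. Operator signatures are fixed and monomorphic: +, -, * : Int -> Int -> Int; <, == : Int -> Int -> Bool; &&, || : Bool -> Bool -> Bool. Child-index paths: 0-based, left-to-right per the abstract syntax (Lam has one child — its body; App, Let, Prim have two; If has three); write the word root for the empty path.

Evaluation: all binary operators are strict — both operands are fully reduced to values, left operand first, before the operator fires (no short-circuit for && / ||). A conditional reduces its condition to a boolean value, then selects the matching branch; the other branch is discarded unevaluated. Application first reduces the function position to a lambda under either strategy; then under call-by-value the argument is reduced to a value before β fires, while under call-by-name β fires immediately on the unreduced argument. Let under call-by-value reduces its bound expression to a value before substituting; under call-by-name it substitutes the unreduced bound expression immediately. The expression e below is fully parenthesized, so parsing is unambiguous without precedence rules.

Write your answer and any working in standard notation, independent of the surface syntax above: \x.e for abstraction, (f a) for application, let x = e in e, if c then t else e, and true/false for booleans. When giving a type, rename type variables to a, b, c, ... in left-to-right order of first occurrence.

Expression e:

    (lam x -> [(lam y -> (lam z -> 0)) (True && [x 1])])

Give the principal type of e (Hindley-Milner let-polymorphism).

Answer: (Int -> Bool) -> a -> Int

Working:
\z._ : c -> Int
\y._ : b -> c -> Int
  unify Bool ~ Bool
x : a
  unify a ~ Int -> d
_ _ : d
  unify d ~ Bool
  unify b -> c -> Int ~ Bool -> e
  unify b ~ Bool
  unify c -> Int ~ e
_ _ : c -> Int
\x._ : (Int -> Bool) -> c -> Int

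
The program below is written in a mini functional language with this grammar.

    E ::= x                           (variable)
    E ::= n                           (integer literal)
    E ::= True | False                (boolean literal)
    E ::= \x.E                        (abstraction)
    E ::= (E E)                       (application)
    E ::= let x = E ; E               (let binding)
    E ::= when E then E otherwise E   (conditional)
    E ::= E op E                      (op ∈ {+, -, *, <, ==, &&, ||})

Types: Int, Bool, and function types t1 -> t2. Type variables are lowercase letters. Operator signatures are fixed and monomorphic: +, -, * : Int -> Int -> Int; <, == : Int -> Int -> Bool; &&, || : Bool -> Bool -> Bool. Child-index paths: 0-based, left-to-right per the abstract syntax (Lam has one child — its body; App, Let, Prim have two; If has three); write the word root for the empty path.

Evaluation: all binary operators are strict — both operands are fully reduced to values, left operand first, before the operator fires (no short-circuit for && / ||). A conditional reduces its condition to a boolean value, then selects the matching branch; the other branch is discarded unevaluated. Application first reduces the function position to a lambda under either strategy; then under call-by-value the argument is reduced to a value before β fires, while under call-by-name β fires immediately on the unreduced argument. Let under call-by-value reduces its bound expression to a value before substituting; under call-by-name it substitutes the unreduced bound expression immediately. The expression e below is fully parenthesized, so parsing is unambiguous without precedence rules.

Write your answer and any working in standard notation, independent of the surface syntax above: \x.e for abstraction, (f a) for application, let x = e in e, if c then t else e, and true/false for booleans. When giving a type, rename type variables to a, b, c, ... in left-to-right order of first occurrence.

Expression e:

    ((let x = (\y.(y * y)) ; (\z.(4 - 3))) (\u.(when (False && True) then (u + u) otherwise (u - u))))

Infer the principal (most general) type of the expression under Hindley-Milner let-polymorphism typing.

Derivation:
y : a
  unify a ~ Int
y : Int
  unify Int ~ Int
\y._ : Int -> Int
let x : Int -> Int
  unify Int ~ Int
  unify Int ~ Int
\z._ : b -> Int
  unify Bool ~ Bool
  unify Bool ~ Bool
  unify Bool ~ Bool
u : c
  unify c ~ Int
u : Int
  unify Int ~ Int
u : Int
  unify Int ~ Int
u : Int
  unify Int ~ Int
  unify Int ~ Int
\u._ : Int -> Int
  unify b -> Int ~ (Int -> Int) -> d
  unify b ~ Int -> Int
  unify Int ~ d
_ _ : Int

Answer: Int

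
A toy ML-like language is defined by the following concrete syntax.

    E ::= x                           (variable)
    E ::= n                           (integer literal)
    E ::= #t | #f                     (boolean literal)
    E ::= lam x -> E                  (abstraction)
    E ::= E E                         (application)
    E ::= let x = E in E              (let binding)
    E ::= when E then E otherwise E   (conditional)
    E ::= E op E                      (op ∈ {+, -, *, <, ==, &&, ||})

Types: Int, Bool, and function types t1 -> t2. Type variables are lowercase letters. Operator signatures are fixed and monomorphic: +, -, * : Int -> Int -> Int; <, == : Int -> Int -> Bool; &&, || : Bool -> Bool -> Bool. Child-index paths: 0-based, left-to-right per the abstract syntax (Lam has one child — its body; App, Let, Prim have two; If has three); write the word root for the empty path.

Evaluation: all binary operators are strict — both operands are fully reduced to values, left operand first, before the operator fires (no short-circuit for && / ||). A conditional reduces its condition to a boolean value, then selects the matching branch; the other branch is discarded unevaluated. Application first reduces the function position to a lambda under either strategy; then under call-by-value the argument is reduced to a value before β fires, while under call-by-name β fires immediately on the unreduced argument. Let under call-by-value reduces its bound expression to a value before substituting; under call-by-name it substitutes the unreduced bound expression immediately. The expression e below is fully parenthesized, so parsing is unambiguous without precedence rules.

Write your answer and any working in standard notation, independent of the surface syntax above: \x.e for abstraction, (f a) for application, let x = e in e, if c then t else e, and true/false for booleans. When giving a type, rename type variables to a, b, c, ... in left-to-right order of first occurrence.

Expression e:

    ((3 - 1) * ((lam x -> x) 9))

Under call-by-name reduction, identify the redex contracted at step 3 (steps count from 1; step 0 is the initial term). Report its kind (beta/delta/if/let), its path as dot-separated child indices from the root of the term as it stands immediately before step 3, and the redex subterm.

Answer: delta at root : (2 * 9)

Working:
step 0: ((3 - 1) * ((\x.x) 9))
step 1: [delta@0] (2 * ((\x.x) 9))
step 2: [beta@1] (2 * 9)
step 3: [delta@root] 18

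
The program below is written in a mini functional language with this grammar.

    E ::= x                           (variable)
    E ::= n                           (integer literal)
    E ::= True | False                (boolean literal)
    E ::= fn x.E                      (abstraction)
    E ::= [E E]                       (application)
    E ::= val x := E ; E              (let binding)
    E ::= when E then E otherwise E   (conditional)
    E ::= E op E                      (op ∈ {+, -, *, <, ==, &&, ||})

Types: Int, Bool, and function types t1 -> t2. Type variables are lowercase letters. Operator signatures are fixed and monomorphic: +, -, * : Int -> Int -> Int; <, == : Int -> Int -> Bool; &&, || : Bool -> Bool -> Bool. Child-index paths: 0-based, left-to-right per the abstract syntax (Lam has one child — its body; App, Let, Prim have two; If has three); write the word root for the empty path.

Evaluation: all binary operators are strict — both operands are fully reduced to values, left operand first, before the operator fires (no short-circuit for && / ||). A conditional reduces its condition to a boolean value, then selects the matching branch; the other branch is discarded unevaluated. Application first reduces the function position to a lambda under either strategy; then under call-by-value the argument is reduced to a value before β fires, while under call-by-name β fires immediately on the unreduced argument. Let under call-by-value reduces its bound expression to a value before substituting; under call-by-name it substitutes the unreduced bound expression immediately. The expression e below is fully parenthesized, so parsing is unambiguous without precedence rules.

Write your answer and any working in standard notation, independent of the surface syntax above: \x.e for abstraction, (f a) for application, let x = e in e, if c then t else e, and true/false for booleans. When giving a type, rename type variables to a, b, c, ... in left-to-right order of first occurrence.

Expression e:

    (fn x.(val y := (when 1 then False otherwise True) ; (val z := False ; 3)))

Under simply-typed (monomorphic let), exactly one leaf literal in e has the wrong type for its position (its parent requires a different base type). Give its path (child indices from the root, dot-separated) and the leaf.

Working:
  unify Int ~ Bool
  FAIL: mismatch Int ~ Bool

Answer: 0.0.0 : 1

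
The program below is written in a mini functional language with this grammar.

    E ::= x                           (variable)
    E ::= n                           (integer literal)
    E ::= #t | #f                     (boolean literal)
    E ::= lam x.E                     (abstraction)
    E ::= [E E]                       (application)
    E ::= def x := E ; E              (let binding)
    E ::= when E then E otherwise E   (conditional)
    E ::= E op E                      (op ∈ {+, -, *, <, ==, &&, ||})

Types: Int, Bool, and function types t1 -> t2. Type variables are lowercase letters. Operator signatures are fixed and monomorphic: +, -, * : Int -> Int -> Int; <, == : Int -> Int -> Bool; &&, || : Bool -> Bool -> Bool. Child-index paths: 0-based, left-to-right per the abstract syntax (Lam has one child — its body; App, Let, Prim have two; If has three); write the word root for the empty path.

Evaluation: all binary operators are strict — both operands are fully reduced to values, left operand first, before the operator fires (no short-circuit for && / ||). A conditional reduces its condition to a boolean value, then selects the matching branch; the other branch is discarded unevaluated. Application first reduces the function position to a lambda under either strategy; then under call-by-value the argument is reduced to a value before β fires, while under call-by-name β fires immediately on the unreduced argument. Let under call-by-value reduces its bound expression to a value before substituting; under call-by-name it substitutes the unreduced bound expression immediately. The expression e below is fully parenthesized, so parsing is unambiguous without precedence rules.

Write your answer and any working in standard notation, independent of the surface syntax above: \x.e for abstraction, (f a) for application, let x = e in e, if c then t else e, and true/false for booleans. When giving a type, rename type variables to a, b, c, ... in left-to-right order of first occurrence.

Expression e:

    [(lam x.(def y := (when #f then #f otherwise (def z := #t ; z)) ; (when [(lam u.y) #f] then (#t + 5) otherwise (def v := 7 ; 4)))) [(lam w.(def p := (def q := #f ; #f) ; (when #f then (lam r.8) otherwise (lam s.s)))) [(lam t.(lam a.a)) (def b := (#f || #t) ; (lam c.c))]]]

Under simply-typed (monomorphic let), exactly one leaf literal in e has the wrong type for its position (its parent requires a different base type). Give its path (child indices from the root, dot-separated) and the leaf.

Answer: 0.0.1.1.0 : true

Derivation:
  unify Bool ~ Bool
let z : Bool
z : Bool
  unify Bool ~ Bool
let y : Bool
y : Bool
\u._ : b -> Bool
  unify b -> Bool ~ Bool -> c
  unify b ~ Bool
  unify Bool ~ c
_ _ : Bool
  unify Bool ~ Bool
  unify Bool ~ Int
  FAIL: mismatch Bool ~ Int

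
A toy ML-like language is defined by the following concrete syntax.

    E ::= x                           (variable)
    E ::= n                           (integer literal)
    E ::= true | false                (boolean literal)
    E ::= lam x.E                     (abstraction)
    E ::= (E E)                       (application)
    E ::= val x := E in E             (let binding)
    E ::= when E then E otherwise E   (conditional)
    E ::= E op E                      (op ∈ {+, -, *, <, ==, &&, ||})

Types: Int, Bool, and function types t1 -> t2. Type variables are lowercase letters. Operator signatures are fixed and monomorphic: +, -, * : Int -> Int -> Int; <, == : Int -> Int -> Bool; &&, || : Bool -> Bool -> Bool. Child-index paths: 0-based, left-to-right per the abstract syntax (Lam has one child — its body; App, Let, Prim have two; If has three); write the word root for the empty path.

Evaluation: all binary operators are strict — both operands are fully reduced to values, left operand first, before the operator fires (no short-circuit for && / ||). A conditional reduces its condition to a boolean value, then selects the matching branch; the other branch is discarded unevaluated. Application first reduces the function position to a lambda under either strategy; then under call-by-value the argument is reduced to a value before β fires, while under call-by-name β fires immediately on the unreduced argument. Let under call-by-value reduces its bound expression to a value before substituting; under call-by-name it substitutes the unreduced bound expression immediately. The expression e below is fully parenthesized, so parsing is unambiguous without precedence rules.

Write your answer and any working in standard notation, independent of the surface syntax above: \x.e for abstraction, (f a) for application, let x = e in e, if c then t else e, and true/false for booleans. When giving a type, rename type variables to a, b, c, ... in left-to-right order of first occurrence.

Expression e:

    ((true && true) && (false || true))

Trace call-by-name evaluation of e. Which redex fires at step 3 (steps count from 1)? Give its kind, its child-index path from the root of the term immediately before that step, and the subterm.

Answer: delta at root : (true && true)

Trace:
step 0: ((true && true) && (false || true))
step 1: [delta@0] (true && (false || true))
step 2: [delta@1] (true && true)
step 3: [delta@root] true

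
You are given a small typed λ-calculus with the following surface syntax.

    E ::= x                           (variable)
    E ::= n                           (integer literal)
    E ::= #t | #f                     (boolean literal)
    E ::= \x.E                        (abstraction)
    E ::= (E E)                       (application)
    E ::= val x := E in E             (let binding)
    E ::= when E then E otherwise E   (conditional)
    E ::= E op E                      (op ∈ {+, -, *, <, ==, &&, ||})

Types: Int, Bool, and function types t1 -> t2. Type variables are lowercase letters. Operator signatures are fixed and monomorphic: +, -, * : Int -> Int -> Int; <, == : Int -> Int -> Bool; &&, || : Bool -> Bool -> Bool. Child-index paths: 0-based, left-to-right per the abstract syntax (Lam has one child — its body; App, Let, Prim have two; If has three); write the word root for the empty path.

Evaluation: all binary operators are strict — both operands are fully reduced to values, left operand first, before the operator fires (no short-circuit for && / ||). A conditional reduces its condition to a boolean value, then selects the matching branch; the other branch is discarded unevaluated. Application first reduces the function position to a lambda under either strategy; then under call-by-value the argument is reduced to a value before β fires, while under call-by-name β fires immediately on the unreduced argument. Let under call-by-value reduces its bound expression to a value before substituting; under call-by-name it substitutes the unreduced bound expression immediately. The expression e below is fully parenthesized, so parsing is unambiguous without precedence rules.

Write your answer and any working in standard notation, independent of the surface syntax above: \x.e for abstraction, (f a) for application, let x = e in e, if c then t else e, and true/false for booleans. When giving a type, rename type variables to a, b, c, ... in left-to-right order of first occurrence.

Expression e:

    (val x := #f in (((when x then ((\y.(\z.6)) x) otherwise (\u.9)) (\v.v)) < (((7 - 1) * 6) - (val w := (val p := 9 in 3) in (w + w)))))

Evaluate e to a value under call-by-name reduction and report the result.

Derivation:
step 0: (let x = false in (((if x then ((\y.(\z.6)) x) else (\u.9)) (\v.v)) < (((7 - 1) * 6) - (let w = (let p = 9 in 3) in (w + w)))))
step 1: [let@root] (((if false then ((\y.(\z.6)) false) else (\u.9)) (\v.v)) < (((7 - 1) * 6) - (let w = (let p = 9 in 3) in (w + w))))
step 2: [if@0.0] (((\u.9) (\v.v)) < (((7 - 1) * 6) - (let w = (let p = 9 in 3) in (w + w))))
step 3: [beta@0] (9 < (((7 - 1) * 6) - (let w = (let p = 9 in 3) in (w + w))))
step 4: [delta@1.0.0] (9 < ((6 * 6) - (let w = (let p = 9 in 3) in (w + w))))
step 5: [delta@1.0] (9 < (36 - (let w = (let p = 9 in 3) in (w + w))))
step 6: [let@1.1] (9 < (36 - ((let p = 9 in 3) + (let p = 9 in 3))))
step 7: [let@1.1.0] (9 < (36 - (3 + (let p = 9 in 3))))
step 8: [let@1.1.1] (9 < (36 - (3 + 3)))
step 9: [delta@1.1] (9 < (36 - 6))
step 10: [delta@1] (9 < 30)
step 11: [delta@root] true

Answer: true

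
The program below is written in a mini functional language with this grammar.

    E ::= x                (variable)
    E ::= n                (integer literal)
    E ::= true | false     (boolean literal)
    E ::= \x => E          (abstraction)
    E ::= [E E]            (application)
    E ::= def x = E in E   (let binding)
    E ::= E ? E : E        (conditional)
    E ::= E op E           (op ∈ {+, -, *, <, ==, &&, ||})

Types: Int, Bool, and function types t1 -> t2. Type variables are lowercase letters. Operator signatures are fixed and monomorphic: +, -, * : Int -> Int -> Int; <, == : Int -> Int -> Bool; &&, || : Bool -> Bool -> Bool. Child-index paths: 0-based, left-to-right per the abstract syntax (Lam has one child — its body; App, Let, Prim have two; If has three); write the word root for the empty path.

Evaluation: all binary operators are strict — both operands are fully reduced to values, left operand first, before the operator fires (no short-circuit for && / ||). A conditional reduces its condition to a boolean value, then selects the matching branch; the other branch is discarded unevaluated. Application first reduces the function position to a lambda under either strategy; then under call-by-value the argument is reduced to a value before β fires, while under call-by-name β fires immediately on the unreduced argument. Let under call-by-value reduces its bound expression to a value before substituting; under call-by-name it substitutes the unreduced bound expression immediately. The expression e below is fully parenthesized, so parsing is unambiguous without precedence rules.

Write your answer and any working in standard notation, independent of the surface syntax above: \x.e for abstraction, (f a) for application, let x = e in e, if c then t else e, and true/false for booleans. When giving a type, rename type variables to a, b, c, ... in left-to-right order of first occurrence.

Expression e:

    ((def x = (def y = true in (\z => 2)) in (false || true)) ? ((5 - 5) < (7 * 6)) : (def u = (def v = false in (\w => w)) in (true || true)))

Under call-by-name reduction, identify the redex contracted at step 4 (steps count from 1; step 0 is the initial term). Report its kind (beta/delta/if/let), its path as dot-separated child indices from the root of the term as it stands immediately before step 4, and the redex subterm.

Derivation:
step 0: (if (let x = (let y = true in (\z.2)) in (false || true)) then ((5 - 5) < (7 * 6)) else (let u = (let v = false in (\w.w)) in (true || true)))
step 1: [let@0] (if (false || true) then ((5 - 5) < (7 * 6)) else (let u = (let v = false in (\w.w)) in (true || true)))
step 2: [delta@0] (if true then ((5 - 5) < (7 * 6)) else (let u = (let v = false in (\w.w)) in (true || true)))
step 3: [if@root] ((5 - 5) < (7 * 6))
step 4: [delta@0] (0 < (7 * 6))

Answer: delta at 0 : (5 - 5)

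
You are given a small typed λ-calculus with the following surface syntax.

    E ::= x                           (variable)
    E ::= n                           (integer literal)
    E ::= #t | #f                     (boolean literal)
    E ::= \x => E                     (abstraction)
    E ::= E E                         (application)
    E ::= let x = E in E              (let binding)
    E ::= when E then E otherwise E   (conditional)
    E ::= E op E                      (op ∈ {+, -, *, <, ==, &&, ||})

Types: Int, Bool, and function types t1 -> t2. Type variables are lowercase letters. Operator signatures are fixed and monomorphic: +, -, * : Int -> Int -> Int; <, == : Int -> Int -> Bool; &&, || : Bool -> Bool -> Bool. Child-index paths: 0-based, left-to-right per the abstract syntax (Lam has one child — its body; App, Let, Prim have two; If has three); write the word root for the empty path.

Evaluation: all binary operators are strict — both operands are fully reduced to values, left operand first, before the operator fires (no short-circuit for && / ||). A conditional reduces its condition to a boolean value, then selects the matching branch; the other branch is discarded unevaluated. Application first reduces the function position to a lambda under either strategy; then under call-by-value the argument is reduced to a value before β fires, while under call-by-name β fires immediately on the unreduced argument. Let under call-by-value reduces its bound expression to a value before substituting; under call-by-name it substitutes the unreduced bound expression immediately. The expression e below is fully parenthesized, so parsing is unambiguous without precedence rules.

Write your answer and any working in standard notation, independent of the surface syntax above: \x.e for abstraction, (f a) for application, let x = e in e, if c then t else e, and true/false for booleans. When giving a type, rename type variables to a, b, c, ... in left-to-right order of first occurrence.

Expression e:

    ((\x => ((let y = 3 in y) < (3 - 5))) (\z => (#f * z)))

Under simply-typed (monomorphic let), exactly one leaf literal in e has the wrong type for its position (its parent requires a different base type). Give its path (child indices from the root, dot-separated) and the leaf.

Answer: 1.0.0 : false

Derivation:
let y : Int
y : Int
  unify Int ~ Int
  unify Int ~ Int
  unify Int ~ Int
  unify Int ~ Int
\x._ : a -> Bool
  unify Bool ~ Int
  FAIL: mismatch Bool ~ Int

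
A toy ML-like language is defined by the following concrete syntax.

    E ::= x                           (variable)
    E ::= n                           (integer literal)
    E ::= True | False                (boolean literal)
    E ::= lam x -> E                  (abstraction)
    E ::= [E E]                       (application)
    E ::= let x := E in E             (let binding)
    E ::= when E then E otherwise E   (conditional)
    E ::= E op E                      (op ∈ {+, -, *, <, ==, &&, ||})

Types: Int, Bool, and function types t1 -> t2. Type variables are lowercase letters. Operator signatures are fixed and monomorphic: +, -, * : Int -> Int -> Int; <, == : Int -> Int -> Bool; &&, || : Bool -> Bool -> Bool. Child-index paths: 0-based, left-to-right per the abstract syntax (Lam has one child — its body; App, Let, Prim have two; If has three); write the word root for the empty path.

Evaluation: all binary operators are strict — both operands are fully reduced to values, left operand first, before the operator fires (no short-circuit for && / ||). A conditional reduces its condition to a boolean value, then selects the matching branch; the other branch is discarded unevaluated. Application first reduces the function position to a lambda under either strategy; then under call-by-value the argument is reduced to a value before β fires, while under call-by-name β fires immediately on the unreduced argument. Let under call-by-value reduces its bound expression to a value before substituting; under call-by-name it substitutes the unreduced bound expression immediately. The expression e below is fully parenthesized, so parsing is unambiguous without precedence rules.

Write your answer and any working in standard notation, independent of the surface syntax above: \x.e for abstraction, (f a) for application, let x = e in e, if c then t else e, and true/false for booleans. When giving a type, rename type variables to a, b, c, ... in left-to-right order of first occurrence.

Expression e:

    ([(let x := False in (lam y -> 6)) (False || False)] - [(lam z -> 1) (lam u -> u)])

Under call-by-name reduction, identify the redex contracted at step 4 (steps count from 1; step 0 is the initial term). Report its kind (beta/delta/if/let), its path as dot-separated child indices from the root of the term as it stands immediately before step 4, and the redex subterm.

Working:
step 0: (((let x = false in (\y.6)) (false || false)) - ((\z.1) (\u.u)))
step 1: [let@0.0] (((\y.6) (false || false)) - ((\z.1) (\u.u)))
step 2: [beta@0] (6 - ((\z.1) (\u.u)))
step 3: [beta@1] (6 - 1)
step 4: [delta@root] 5

Answer: delta at root : (6 - 1)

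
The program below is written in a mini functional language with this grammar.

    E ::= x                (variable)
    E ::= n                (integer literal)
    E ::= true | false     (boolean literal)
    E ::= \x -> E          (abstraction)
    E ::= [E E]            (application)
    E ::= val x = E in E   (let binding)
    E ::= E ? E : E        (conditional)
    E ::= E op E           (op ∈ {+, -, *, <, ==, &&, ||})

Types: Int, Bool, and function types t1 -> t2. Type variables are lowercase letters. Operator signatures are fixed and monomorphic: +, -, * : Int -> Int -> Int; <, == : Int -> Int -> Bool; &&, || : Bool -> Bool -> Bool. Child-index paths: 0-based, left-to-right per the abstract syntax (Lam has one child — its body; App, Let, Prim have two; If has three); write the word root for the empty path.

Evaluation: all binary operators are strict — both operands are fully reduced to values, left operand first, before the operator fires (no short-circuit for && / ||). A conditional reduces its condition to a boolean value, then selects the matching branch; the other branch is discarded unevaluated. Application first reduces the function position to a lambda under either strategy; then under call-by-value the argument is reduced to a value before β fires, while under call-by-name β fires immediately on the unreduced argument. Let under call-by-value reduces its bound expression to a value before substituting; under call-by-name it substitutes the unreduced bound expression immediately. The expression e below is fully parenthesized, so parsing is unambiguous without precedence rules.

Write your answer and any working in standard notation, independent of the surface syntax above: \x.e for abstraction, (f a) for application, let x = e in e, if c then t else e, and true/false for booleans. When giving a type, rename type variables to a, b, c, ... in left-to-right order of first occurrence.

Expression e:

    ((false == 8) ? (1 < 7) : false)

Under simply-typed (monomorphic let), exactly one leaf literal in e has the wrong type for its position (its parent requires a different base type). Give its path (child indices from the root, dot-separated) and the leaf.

Answer: 0.0 : false

Working:
  unify Bool ~ Int
  FAIL: mismatch Bool ~ Int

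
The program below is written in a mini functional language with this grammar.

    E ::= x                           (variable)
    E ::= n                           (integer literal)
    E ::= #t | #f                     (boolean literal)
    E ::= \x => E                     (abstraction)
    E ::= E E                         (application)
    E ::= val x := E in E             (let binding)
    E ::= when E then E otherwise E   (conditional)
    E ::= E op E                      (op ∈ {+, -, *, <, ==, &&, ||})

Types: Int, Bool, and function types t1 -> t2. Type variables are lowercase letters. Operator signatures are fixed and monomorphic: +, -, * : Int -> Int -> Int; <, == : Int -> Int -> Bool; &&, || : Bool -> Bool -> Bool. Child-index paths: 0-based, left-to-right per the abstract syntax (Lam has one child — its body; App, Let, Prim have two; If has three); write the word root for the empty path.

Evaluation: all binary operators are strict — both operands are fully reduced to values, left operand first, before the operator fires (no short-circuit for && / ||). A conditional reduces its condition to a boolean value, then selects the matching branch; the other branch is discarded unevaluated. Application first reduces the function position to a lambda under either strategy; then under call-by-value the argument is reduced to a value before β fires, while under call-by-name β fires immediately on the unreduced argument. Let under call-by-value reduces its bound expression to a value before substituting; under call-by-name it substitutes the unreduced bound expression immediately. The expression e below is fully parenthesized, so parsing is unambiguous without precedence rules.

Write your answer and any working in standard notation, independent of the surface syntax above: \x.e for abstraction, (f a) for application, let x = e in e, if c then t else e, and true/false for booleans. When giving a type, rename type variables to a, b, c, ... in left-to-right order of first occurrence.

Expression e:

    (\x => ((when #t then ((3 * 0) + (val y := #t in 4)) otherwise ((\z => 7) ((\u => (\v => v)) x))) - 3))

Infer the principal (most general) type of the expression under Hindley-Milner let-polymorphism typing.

Answer: a -> Int

Trace:
  unify Bool ~ Bool
  unify Int ~ Int
  unify Int ~ Int
  unify Int ~ Int
let y : Bool
  unify Int ~ Int
\z._ : b -> Int
v : d
\v._ : d -> d
\u._ : c -> d -> d
x : a
  unify c -> d -> d ~ a -> e
  unify c ~ a
  unify d -> d ~ e
_ _ : d -> d
  unify b -> Int ~ (d -> d) -> f
  unify b ~ d -> d
  unify Int ~ f
_ _ : Int
  unify Int ~ Int
  unify Int ~ Int
  unify Int ~ Int
\x._ : a -> Int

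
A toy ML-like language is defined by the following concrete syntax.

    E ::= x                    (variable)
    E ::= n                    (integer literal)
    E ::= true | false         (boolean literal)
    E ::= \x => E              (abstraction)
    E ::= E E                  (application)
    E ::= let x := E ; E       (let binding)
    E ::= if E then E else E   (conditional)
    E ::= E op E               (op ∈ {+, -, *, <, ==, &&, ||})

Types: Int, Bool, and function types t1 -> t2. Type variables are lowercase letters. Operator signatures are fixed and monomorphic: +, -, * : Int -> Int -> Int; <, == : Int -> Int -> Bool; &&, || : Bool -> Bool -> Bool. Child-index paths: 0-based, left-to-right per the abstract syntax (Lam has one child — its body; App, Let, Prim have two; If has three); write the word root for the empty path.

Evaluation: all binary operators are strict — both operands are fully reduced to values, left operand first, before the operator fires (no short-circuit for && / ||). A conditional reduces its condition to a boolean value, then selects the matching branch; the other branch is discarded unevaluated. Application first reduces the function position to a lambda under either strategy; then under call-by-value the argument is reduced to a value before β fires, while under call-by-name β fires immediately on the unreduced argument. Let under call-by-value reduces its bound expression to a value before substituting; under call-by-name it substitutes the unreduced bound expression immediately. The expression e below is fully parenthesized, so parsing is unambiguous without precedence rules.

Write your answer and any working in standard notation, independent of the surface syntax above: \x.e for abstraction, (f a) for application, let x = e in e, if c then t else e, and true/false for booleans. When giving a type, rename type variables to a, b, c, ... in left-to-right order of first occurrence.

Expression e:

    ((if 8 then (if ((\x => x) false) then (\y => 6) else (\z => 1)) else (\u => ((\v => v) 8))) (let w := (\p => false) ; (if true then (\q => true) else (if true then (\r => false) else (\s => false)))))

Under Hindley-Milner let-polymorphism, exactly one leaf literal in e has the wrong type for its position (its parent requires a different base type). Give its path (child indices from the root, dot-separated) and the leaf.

Answer: 0.0 : 8

Derivation:
  unify Int ~ Bool
  FAIL: mismatch Int ~ Bool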